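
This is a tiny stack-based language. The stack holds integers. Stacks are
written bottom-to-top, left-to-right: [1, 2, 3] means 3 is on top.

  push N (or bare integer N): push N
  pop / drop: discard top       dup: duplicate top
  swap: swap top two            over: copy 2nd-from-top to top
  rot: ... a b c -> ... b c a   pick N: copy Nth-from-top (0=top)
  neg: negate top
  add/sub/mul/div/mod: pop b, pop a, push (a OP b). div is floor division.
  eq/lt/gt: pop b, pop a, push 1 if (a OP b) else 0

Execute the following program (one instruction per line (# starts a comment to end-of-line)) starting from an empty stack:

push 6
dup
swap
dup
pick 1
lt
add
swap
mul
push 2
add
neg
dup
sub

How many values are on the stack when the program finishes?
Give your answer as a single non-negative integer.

After 'push 6': stack = [6] (depth 1)
After 'dup': stack = [6, 6] (depth 2)
After 'swap': stack = [6, 6] (depth 2)
After 'dup': stack = [6, 6, 6] (depth 3)
After 'pick 1': stack = [6, 6, 6, 6] (depth 4)
After 'lt': stack = [6, 6, 0] (depth 3)
After 'add': stack = [6, 6] (depth 2)
After 'swap': stack = [6, 6] (depth 2)
After 'mul': stack = [36] (depth 1)
After 'push 2': stack = [36, 2] (depth 2)
After 'add': stack = [38] (depth 1)
After 'neg': stack = [-38] (depth 1)
After 'dup': stack = [-38, -38] (depth 2)
After 'sub': stack = [0] (depth 1)

Answer: 1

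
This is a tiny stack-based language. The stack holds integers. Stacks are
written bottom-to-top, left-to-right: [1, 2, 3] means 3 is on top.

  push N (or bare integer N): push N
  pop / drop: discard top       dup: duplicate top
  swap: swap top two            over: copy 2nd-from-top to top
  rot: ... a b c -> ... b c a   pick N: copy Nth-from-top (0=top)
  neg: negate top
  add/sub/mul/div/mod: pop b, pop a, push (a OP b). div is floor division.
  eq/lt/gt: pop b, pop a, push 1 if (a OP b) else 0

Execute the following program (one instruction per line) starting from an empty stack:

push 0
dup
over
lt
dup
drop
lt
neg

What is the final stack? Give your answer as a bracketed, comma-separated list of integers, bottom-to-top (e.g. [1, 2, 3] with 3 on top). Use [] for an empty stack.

Answer: [0]

Derivation:
After 'push 0': [0]
After 'dup': [0, 0]
After 'over': [0, 0, 0]
After 'lt': [0, 0]
After 'dup': [0, 0, 0]
After 'drop': [0, 0]
After 'lt': [0]
After 'neg': [0]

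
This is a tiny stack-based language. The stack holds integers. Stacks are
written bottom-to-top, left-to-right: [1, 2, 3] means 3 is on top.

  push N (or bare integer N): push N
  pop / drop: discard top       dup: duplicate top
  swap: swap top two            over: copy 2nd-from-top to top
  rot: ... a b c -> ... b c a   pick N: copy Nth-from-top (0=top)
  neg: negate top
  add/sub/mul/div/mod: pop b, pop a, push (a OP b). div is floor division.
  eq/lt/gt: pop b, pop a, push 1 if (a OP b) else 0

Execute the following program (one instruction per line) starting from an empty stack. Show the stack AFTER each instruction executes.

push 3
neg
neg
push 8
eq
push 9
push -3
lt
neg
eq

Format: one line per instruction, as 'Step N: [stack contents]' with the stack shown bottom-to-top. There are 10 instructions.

Step 1: [3]
Step 2: [-3]
Step 3: [3]
Step 4: [3, 8]
Step 5: [0]
Step 6: [0, 9]
Step 7: [0, 9, -3]
Step 8: [0, 0]
Step 9: [0, 0]
Step 10: [1]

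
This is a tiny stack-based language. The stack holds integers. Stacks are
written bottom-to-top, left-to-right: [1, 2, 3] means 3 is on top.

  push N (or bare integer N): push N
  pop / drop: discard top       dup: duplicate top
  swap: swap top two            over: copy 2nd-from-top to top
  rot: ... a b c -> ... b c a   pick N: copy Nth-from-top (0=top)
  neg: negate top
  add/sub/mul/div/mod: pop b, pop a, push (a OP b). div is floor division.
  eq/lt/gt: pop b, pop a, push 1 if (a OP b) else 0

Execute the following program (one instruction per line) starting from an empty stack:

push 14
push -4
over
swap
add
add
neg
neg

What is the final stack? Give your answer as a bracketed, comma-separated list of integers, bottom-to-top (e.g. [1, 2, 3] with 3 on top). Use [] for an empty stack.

After 'push 14': [14]
After 'push -4': [14, -4]
After 'over': [14, -4, 14]
After 'swap': [14, 14, -4]
After 'add': [14, 10]
After 'add': [24]
After 'neg': [-24]
After 'neg': [24]

Answer: [24]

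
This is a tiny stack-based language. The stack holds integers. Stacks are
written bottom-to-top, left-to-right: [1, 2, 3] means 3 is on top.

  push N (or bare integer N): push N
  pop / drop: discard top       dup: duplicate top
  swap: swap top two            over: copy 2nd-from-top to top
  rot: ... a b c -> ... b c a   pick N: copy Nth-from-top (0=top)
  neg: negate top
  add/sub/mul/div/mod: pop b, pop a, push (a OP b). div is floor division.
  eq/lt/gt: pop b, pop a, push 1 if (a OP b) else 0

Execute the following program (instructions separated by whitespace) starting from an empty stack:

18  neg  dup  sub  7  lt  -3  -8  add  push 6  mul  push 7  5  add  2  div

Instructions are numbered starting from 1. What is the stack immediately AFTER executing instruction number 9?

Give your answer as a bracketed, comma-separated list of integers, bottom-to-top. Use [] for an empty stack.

Answer: [1, -11]

Derivation:
Step 1 ('18'): [18]
Step 2 ('neg'): [-18]
Step 3 ('dup'): [-18, -18]
Step 4 ('sub'): [0]
Step 5 ('7'): [0, 7]
Step 6 ('lt'): [1]
Step 7 ('-3'): [1, -3]
Step 8 ('-8'): [1, -3, -8]
Step 9 ('add'): [1, -11]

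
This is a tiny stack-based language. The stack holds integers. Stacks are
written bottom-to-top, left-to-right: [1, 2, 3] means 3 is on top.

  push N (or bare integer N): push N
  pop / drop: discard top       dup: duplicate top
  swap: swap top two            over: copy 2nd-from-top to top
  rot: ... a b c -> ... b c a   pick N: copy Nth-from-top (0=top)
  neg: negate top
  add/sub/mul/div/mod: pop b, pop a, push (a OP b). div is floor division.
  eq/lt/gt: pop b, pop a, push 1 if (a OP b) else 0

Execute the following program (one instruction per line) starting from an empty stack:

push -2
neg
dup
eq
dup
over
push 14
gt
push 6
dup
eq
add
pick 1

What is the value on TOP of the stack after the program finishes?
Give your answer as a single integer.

After 'push -2': [-2]
After 'neg': [2]
After 'dup': [2, 2]
After 'eq': [1]
After 'dup': [1, 1]
After 'over': [1, 1, 1]
After 'push 14': [1, 1, 1, 14]
After 'gt': [1, 1, 0]
After 'push 6': [1, 1, 0, 6]
After 'dup': [1, 1, 0, 6, 6]
After 'eq': [1, 1, 0, 1]
After 'add': [1, 1, 1]
After 'pick 1': [1, 1, 1, 1]

Answer: 1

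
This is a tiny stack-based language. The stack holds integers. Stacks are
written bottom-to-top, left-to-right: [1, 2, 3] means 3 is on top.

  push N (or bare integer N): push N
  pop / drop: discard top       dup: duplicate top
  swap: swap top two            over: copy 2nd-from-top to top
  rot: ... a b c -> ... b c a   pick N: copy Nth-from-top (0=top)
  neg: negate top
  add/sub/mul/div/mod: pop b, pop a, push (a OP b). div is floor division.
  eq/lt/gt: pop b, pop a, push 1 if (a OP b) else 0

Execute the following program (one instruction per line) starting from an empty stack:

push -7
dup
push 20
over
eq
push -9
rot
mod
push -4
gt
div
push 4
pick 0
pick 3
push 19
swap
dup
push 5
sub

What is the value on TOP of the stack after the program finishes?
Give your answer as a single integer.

After 'push -7': [-7]
After 'dup': [-7, -7]
After 'push 20': [-7, -7, 20]
After 'over': [-7, -7, 20, -7]
After 'eq': [-7, -7, 0]
After 'push -9': [-7, -7, 0, -9]
After 'rot': [-7, 0, -9, -7]
After 'mod': [-7, 0, -2]
After 'push -4': [-7, 0, -2, -4]
After 'gt': [-7, 0, 1]
After 'div': [-7, 0]
After 'push 4': [-7, 0, 4]
After 'pick 0': [-7, 0, 4, 4]
After 'pick 3': [-7, 0, 4, 4, -7]
After 'push 19': [-7, 0, 4, 4, -7, 19]
After 'swap': [-7, 0, 4, 4, 19, -7]
After 'dup': [-7, 0, 4, 4, 19, -7, -7]
After 'push 5': [-7, 0, 4, 4, 19, -7, -7, 5]
After 'sub': [-7, 0, 4, 4, 19, -7, -12]

Answer: -12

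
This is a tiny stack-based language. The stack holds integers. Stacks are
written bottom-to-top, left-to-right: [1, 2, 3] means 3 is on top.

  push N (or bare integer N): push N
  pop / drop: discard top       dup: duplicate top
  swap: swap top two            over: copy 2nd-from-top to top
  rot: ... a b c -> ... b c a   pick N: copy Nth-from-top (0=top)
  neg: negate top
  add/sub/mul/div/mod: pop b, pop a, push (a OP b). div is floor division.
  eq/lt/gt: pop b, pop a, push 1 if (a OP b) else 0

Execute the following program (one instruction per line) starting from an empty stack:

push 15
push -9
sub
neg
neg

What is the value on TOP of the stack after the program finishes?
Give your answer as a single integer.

Answer: 24

Derivation:
After 'push 15': [15]
After 'push -9': [15, -9]
After 'sub': [24]
After 'neg': [-24]
After 'neg': [24]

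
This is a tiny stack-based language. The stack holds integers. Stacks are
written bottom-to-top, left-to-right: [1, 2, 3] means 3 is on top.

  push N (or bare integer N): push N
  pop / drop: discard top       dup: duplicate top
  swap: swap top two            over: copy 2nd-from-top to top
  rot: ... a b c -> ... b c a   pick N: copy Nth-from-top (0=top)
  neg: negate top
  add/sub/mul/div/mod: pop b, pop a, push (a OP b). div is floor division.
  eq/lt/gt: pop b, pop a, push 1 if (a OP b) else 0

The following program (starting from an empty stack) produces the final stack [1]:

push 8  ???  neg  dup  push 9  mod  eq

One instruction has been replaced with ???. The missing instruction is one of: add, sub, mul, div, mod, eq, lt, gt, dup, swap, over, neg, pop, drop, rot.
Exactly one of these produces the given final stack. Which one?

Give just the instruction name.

Answer: neg

Derivation:
Stack before ???: [8]
Stack after ???:  [-8]
The instruction that transforms [8] -> [-8] is: neg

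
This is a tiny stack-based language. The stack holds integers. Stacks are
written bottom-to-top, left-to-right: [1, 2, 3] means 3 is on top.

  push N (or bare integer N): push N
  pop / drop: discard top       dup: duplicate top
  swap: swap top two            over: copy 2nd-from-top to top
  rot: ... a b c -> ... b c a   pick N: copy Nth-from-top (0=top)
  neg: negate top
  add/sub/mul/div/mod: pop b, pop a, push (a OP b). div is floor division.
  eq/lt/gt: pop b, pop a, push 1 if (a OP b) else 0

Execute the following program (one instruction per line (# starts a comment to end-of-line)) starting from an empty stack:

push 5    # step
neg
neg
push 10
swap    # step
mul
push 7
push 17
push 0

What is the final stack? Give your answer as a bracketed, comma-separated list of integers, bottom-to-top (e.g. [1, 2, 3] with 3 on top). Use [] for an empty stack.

After 'push 5': [5]
After 'neg': [-5]
After 'neg': [5]
After 'push 10': [5, 10]
After 'swap': [10, 5]
After 'mul': [50]
After 'push 7': [50, 7]
After 'push 17': [50, 7, 17]
After 'push 0': [50, 7, 17, 0]

Answer: [50, 7, 17, 0]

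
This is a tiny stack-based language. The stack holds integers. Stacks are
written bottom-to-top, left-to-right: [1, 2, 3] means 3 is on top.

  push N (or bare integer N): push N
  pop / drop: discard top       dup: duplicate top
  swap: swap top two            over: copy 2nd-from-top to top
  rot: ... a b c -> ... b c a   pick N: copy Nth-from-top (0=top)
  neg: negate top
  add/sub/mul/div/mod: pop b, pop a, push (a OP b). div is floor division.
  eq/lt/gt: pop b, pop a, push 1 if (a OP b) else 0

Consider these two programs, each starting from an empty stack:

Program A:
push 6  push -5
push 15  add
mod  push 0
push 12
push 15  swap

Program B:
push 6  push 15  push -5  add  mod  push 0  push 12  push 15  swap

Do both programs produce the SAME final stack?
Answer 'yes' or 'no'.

Answer: yes

Derivation:
Program A trace:
  After 'push 6': [6]
  After 'push -5': [6, -5]
  After 'push 15': [6, -5, 15]
  After 'add': [6, 10]
  After 'mod': [6]
  After 'push 0': [6, 0]
  After 'push 12': [6, 0, 12]
  After 'push 15': [6, 0, 12, 15]
  After 'swap': [6, 0, 15, 12]
Program A final stack: [6, 0, 15, 12]

Program B trace:
  After 'push 6': [6]
  After 'push 15': [6, 15]
  After 'push -5': [6, 15, -5]
  After 'add': [6, 10]
  After 'mod': [6]
  After 'push 0': [6, 0]
  After 'push 12': [6, 0, 12]
  After 'push 15': [6, 0, 12, 15]
  After 'swap': [6, 0, 15, 12]
Program B final stack: [6, 0, 15, 12]
Same: yes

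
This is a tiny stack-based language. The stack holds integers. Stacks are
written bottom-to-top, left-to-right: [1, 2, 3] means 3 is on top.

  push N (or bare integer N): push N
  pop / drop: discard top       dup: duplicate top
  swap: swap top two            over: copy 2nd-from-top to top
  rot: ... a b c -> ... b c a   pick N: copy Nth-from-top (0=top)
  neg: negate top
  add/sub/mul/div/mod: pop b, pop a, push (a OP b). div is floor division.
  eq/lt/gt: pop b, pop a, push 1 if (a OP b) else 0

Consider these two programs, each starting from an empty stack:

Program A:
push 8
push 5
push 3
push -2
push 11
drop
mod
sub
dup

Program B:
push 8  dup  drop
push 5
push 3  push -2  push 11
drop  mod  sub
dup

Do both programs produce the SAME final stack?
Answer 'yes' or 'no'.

Answer: yes

Derivation:
Program A trace:
  After 'push 8': [8]
  After 'push 5': [8, 5]
  After 'push 3': [8, 5, 3]
  After 'push -2': [8, 5, 3, -2]
  After 'push 11': [8, 5, 3, -2, 11]
  After 'drop': [8, 5, 3, -2]
  After 'mod': [8, 5, -1]
  After 'sub': [8, 6]
  After 'dup': [8, 6, 6]
Program A final stack: [8, 6, 6]

Program B trace:
  After 'push 8': [8]
  After 'dup': [8, 8]
  After 'drop': [8]
  After 'push 5': [8, 5]
  After 'push 3': [8, 5, 3]
  After 'push -2': [8, 5, 3, -2]
  After 'push 11': [8, 5, 3, -2, 11]
  After 'drop': [8, 5, 3, -2]
  After 'mod': [8, 5, -1]
  After 'sub': [8, 6]
  After 'dup': [8, 6, 6]
Program B final stack: [8, 6, 6]
Same: yes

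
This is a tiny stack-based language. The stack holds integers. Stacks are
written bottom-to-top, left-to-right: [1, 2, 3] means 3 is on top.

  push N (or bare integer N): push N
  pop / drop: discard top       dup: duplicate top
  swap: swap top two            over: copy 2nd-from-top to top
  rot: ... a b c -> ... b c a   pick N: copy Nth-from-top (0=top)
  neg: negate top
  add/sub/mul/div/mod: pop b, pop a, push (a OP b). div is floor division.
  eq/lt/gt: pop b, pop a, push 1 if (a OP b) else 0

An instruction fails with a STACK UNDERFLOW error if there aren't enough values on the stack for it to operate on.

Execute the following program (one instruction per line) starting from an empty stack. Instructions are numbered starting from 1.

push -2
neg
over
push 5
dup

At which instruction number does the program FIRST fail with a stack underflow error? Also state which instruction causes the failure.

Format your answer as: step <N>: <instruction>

Step 1 ('push -2'): stack = [-2], depth = 1
Step 2 ('neg'): stack = [2], depth = 1
Step 3 ('over'): needs 2 value(s) but depth is 1 — STACK UNDERFLOW

Answer: step 3: over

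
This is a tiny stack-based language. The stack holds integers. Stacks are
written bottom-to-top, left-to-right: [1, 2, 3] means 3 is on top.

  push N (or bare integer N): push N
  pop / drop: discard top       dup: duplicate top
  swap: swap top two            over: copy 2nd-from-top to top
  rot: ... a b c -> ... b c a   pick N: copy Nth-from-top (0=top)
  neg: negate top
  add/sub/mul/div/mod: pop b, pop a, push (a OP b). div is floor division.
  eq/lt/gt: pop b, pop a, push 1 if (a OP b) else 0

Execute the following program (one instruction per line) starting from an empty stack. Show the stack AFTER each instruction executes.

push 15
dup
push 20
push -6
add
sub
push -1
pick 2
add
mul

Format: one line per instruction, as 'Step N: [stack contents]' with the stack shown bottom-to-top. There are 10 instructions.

Step 1: [15]
Step 2: [15, 15]
Step 3: [15, 15, 20]
Step 4: [15, 15, 20, -6]
Step 5: [15, 15, 14]
Step 6: [15, 1]
Step 7: [15, 1, -1]
Step 8: [15, 1, -1, 15]
Step 9: [15, 1, 14]
Step 10: [15, 14]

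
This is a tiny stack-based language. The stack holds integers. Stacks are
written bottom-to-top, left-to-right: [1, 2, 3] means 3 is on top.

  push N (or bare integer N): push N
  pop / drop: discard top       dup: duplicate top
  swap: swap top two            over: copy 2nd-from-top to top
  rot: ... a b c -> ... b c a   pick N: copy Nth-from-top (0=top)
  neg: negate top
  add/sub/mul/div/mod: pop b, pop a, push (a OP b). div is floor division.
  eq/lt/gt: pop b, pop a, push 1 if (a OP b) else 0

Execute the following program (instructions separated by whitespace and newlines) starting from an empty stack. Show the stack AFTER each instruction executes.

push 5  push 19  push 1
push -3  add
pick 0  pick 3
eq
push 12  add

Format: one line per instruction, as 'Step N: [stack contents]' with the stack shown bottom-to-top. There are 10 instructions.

Step 1: [5]
Step 2: [5, 19]
Step 3: [5, 19, 1]
Step 4: [5, 19, 1, -3]
Step 5: [5, 19, -2]
Step 6: [5, 19, -2, -2]
Step 7: [5, 19, -2, -2, 5]
Step 8: [5, 19, -2, 0]
Step 9: [5, 19, -2, 0, 12]
Step 10: [5, 19, -2, 12]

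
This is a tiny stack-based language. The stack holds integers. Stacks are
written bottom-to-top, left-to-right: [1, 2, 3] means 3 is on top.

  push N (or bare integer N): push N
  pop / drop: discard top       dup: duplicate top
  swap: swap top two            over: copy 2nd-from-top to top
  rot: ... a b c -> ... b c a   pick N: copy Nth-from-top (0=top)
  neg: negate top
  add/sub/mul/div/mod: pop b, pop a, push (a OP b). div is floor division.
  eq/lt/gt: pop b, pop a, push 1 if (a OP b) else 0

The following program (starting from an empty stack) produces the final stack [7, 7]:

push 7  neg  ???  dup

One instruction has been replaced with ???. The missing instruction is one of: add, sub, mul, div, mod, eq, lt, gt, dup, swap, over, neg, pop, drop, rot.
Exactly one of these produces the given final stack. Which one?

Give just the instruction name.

Answer: neg

Derivation:
Stack before ???: [-7]
Stack after ???:  [7]
The instruction that transforms [-7] -> [7] is: neg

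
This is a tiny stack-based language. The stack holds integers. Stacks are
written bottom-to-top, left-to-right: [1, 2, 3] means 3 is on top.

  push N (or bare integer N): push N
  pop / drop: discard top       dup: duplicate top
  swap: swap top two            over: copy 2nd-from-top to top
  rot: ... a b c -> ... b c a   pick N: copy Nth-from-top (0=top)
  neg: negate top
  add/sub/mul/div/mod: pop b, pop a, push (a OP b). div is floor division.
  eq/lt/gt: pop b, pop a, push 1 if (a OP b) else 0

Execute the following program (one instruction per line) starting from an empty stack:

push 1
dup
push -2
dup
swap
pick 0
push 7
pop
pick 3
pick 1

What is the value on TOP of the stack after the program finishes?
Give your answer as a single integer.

After 'push 1': [1]
After 'dup': [1, 1]
After 'push -2': [1, 1, -2]
After 'dup': [1, 1, -2, -2]
After 'swap': [1, 1, -2, -2]
After 'pick 0': [1, 1, -2, -2, -2]
After 'push 7': [1, 1, -2, -2, -2, 7]
After 'pop': [1, 1, -2, -2, -2]
After 'pick 3': [1, 1, -2, -2, -2, 1]
After 'pick 1': [1, 1, -2, -2, -2, 1, -2]

Answer: -2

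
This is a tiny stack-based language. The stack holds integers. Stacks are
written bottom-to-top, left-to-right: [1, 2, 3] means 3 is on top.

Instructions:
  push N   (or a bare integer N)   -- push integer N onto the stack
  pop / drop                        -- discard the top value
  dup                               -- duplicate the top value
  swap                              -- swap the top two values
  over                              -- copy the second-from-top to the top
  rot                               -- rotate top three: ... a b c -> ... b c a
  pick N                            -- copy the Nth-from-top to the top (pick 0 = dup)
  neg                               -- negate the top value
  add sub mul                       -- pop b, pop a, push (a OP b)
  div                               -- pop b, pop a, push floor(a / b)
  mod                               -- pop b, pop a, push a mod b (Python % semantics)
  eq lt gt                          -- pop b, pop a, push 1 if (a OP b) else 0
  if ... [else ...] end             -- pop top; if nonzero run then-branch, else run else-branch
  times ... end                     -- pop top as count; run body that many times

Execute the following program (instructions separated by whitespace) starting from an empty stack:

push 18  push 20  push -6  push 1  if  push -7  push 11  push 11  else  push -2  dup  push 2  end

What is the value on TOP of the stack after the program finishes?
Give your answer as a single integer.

Answer: 11

Derivation:
After 'push 18': [18]
After 'push 20': [18, 20]
After 'push -6': [18, 20, -6]
After 'push 1': [18, 20, -6, 1]
After 'if': [18, 20, -6]
After 'push -7': [18, 20, -6, -7]
After 'push 11': [18, 20, -6, -7, 11]
After 'push 11': [18, 20, -6, -7, 11, 11]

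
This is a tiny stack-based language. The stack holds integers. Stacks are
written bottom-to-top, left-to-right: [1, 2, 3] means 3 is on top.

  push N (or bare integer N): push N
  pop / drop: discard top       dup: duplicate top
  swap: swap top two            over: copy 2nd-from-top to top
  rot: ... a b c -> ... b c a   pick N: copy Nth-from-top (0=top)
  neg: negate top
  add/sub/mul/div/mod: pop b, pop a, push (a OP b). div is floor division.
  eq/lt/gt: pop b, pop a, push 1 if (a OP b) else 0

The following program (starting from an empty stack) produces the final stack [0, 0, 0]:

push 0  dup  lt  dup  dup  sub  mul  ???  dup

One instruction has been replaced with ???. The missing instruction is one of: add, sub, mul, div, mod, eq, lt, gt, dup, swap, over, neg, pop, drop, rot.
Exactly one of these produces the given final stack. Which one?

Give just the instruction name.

Answer: dup

Derivation:
Stack before ???: [0]
Stack after ???:  [0, 0]
The instruction that transforms [0] -> [0, 0] is: dup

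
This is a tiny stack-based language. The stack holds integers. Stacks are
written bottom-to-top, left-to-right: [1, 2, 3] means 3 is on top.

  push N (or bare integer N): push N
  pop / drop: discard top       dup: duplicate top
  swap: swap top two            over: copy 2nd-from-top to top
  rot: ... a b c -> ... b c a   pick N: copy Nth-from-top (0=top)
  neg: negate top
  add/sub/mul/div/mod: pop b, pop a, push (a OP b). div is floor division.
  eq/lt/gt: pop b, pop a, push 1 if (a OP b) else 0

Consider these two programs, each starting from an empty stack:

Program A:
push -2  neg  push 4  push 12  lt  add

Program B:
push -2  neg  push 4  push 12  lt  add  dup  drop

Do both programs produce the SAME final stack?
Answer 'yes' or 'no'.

Program A trace:
  After 'push -2': [-2]
  After 'neg': [2]
  After 'push 4': [2, 4]
  After 'push 12': [2, 4, 12]
  After 'lt': [2, 1]
  After 'add': [3]
Program A final stack: [3]

Program B trace:
  After 'push -2': [-2]
  After 'neg': [2]
  After 'push 4': [2, 4]
  After 'push 12': [2, 4, 12]
  After 'lt': [2, 1]
  After 'add': [3]
  After 'dup': [3, 3]
  After 'drop': [3]
Program B final stack: [3]
Same: yes

Answer: yes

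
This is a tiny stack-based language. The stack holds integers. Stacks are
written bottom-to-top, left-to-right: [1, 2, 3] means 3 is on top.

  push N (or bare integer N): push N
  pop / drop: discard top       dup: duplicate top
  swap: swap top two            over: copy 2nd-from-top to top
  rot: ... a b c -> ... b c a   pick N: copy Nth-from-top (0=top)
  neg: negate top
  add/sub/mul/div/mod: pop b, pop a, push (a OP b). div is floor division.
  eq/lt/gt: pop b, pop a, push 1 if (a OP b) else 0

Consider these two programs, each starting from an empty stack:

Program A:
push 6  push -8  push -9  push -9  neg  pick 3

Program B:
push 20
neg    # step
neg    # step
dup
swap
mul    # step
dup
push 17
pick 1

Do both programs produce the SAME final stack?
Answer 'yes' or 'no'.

Program A trace:
  After 'push 6': [6]
  After 'push -8': [6, -8]
  After 'push -9': [6, -8, -9]
  After 'push -9': [6, -8, -9, -9]
  After 'neg': [6, -8, -9, 9]
  After 'pick 3': [6, -8, -9, 9, 6]
Program A final stack: [6, -8, -9, 9, 6]

Program B trace:
  After 'push 20': [20]
  After 'neg': [-20]
  After 'neg': [20]
  After 'dup': [20, 20]
  After 'swap': [20, 20]
  After 'mul': [400]
  After 'dup': [400, 400]
  After 'push 17': [400, 400, 17]
  After 'pick 1': [400, 400, 17, 400]
Program B final stack: [400, 400, 17, 400]
Same: no

Answer: no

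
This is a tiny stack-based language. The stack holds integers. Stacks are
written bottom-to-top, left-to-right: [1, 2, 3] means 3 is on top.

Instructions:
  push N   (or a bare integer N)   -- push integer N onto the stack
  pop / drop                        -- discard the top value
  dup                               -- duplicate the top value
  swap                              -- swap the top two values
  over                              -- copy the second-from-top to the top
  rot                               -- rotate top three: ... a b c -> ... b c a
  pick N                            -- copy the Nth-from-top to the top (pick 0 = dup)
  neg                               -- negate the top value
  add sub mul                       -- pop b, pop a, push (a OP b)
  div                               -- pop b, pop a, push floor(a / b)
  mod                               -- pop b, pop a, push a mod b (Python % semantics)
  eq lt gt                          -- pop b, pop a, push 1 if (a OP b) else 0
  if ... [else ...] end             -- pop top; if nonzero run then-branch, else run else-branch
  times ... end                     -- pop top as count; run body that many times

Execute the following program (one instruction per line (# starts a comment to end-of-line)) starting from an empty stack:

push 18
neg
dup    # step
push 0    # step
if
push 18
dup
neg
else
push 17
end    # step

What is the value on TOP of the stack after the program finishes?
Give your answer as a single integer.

Answer: 17

Derivation:
After 'push 18': [18]
After 'neg': [-18]
After 'dup': [-18, -18]
After 'push 0': [-18, -18, 0]
After 'if': [-18, -18]
After 'push 17': [-18, -18, 17]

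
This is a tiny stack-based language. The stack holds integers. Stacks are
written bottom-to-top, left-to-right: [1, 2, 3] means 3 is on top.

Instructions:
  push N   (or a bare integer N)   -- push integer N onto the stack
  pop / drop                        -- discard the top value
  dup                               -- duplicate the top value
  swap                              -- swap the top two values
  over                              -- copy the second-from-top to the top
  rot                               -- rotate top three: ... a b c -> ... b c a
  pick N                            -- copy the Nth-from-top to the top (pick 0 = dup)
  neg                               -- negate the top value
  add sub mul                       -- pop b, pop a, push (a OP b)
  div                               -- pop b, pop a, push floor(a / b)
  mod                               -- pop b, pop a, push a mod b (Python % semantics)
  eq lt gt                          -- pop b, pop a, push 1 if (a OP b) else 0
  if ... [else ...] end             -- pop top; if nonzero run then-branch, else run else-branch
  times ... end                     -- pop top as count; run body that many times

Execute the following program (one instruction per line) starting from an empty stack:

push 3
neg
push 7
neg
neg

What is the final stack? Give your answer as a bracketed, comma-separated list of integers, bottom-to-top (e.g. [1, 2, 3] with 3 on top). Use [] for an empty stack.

Answer: [-3, 7]

Derivation:
After 'push 3': [3]
After 'neg': [-3]
After 'push 7': [-3, 7]
After 'neg': [-3, -7]
After 'neg': [-3, 7]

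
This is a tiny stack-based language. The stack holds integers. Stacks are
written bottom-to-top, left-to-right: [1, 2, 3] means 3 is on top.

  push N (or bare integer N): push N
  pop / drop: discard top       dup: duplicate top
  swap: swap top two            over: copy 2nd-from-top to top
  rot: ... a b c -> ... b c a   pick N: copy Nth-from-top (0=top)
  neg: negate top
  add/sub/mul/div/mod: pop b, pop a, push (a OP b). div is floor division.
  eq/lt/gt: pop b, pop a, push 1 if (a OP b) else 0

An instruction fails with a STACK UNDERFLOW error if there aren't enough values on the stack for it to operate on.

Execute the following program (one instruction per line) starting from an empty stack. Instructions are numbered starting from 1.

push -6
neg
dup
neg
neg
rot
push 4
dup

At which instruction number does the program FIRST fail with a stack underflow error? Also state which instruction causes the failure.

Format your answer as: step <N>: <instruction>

Step 1 ('push -6'): stack = [-6], depth = 1
Step 2 ('neg'): stack = [6], depth = 1
Step 3 ('dup'): stack = [6, 6], depth = 2
Step 4 ('neg'): stack = [6, -6], depth = 2
Step 5 ('neg'): stack = [6, 6], depth = 2
Step 6 ('rot'): needs 3 value(s) but depth is 2 — STACK UNDERFLOW

Answer: step 6: rot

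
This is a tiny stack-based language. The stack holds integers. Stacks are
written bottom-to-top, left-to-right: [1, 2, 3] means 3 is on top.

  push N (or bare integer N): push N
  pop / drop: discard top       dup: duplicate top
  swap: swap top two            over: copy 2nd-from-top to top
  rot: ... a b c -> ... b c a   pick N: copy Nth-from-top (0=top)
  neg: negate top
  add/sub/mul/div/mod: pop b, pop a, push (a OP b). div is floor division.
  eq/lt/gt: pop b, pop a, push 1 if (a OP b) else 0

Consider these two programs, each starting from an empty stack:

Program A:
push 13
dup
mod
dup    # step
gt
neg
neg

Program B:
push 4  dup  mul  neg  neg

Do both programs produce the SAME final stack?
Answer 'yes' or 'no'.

Program A trace:
  After 'push 13': [13]
  After 'dup': [13, 13]
  After 'mod': [0]
  After 'dup': [0, 0]
  After 'gt': [0]
  After 'neg': [0]
  After 'neg': [0]
Program A final stack: [0]

Program B trace:
  After 'push 4': [4]
  After 'dup': [4, 4]
  After 'mul': [16]
  After 'neg': [-16]
  After 'neg': [16]
Program B final stack: [16]
Same: no

Answer: no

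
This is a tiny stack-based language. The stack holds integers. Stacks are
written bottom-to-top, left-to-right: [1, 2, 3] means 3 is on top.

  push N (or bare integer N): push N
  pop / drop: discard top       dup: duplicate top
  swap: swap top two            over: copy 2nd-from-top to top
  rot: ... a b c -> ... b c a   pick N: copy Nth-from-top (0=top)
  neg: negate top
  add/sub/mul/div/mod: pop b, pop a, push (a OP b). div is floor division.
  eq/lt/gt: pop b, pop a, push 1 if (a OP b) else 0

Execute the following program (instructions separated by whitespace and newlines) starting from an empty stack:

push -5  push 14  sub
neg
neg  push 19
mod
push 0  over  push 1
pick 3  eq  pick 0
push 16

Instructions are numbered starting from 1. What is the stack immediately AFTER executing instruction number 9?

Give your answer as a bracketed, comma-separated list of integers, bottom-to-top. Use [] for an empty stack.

Step 1 ('push -5'): [-5]
Step 2 ('push 14'): [-5, 14]
Step 3 ('sub'): [-19]
Step 4 ('neg'): [19]
Step 5 ('neg'): [-19]
Step 6 ('push 19'): [-19, 19]
Step 7 ('mod'): [0]
Step 8 ('push 0'): [0, 0]
Step 9 ('over'): [0, 0, 0]

Answer: [0, 0, 0]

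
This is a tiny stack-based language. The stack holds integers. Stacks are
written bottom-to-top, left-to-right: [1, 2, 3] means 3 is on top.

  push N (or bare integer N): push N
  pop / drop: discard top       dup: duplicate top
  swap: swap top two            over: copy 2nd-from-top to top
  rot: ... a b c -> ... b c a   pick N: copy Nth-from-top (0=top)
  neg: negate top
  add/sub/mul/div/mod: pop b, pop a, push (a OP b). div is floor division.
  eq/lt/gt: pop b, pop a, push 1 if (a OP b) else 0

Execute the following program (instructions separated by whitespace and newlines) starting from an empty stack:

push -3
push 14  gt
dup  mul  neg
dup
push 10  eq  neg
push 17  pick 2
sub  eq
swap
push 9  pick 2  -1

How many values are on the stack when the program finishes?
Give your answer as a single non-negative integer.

After 'push -3': stack = [-3] (depth 1)
After 'push 14': stack = [-3, 14] (depth 2)
After 'gt': stack = [0] (depth 1)
After 'dup': stack = [0, 0] (depth 2)
After 'mul': stack = [0] (depth 1)
After 'neg': stack = [0] (depth 1)
After 'dup': stack = [0, 0] (depth 2)
After 'push 10': stack = [0, 0, 10] (depth 3)
After 'eq': stack = [0, 0] (depth 2)
After 'neg': stack = [0, 0] (depth 2)
After 'push 17': stack = [0, 0, 17] (depth 3)
After 'pick 2': stack = [0, 0, 17, 0] (depth 4)
After 'sub': stack = [0, 0, 17] (depth 3)
After 'eq': stack = [0, 0] (depth 2)
After 'swap': stack = [0, 0] (depth 2)
After 'push 9': stack = [0, 0, 9] (depth 3)
After 'pick 2': stack = [0, 0, 9, 0] (depth 4)
After 'push -1': stack = [0, 0, 9, 0, -1] (depth 5)

Answer: 5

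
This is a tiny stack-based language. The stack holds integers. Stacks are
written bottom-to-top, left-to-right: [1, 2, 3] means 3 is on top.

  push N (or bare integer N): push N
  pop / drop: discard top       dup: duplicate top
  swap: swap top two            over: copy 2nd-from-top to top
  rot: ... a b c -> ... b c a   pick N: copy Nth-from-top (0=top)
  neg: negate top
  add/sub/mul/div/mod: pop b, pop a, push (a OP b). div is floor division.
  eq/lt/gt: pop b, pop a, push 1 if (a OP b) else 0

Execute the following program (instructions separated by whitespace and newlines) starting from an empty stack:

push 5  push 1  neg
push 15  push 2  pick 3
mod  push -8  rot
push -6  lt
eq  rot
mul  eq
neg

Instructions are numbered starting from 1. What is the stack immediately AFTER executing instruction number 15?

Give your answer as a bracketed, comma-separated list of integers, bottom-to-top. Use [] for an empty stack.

Answer: [5, 0]

Derivation:
Step 1 ('push 5'): [5]
Step 2 ('push 1'): [5, 1]
Step 3 ('neg'): [5, -1]
Step 4 ('push 15'): [5, -1, 15]
Step 5 ('push 2'): [5, -1, 15, 2]
Step 6 ('pick 3'): [5, -1, 15, 2, 5]
Step 7 ('mod'): [5, -1, 15, 2]
Step 8 ('push -8'): [5, -1, 15, 2, -8]
Step 9 ('rot'): [5, -1, 2, -8, 15]
Step 10 ('push -6'): [5, -1, 2, -8, 15, -6]
Step 11 ('lt'): [5, -1, 2, -8, 0]
Step 12 ('eq'): [5, -1, 2, 0]
Step 13 ('rot'): [5, 2, 0, -1]
Step 14 ('mul'): [5, 2, 0]
Step 15 ('eq'): [5, 0]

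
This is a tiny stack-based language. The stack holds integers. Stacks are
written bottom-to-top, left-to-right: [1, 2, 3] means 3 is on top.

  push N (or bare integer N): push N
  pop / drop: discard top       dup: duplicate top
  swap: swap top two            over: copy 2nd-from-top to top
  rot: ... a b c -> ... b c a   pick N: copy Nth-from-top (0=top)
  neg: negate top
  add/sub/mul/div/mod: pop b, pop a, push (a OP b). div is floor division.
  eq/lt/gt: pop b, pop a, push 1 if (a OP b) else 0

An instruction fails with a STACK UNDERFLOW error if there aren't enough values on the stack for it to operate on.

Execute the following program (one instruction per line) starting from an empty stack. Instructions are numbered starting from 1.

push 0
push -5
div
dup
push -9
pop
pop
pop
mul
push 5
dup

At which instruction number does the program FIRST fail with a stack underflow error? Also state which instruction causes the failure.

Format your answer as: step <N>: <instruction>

Answer: step 9: mul

Derivation:
Step 1 ('push 0'): stack = [0], depth = 1
Step 2 ('push -5'): stack = [0, -5], depth = 2
Step 3 ('div'): stack = [0], depth = 1
Step 4 ('dup'): stack = [0, 0], depth = 2
Step 5 ('push -9'): stack = [0, 0, -9], depth = 3
Step 6 ('pop'): stack = [0, 0], depth = 2
Step 7 ('pop'): stack = [0], depth = 1
Step 8 ('pop'): stack = [], depth = 0
Step 9 ('mul'): needs 2 value(s) but depth is 0 — STACK UNDERFLOW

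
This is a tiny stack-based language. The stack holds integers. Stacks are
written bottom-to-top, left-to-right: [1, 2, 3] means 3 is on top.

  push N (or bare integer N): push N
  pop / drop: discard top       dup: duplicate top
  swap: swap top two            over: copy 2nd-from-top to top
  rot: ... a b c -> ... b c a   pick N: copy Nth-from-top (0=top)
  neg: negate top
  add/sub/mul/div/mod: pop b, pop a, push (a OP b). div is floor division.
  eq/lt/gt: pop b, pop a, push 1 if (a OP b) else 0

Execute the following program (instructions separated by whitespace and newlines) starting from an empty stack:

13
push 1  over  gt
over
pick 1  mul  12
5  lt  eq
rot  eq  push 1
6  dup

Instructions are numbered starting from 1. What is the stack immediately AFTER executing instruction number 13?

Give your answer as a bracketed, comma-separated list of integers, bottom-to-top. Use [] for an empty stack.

Step 1 ('13'): [13]
Step 2 ('push 1'): [13, 1]
Step 3 ('over'): [13, 1, 13]
Step 4 ('gt'): [13, 0]
Step 5 ('over'): [13, 0, 13]
Step 6 ('pick 1'): [13, 0, 13, 0]
Step 7 ('mul'): [13, 0, 0]
Step 8 ('12'): [13, 0, 0, 12]
Step 9 ('5'): [13, 0, 0, 12, 5]
Step 10 ('lt'): [13, 0, 0, 0]
Step 11 ('eq'): [13, 0, 1]
Step 12 ('rot'): [0, 1, 13]
Step 13 ('eq'): [0, 0]

Answer: [0, 0]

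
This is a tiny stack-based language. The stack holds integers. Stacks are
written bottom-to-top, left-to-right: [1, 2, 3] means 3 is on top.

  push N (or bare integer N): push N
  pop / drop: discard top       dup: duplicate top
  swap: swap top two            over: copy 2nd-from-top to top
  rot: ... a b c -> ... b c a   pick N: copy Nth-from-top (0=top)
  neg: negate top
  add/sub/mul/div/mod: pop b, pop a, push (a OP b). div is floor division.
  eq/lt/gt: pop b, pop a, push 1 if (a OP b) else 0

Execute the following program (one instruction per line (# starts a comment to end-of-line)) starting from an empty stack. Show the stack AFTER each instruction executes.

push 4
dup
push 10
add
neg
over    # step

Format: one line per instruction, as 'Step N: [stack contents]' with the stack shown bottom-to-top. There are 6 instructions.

Step 1: [4]
Step 2: [4, 4]
Step 3: [4, 4, 10]
Step 4: [4, 14]
Step 5: [4, -14]
Step 6: [4, -14, 4]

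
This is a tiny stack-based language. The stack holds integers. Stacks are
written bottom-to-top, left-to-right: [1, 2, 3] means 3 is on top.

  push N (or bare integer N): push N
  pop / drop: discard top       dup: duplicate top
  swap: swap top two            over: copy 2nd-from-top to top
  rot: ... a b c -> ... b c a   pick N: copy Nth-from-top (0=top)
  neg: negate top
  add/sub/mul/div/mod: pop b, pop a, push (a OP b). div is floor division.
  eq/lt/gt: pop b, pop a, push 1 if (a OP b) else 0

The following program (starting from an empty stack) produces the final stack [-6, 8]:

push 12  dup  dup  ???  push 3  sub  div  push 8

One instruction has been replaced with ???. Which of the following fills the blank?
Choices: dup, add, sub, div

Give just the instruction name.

Stack before ???: [12, 12, 12]
Stack after ???:  [12, 1]
Checking each choice:
  dup: produces [12, 12, 1, 8]
  add: produces [0, 8]
  sub: produces [-4, 8]
  div: MATCH


Answer: div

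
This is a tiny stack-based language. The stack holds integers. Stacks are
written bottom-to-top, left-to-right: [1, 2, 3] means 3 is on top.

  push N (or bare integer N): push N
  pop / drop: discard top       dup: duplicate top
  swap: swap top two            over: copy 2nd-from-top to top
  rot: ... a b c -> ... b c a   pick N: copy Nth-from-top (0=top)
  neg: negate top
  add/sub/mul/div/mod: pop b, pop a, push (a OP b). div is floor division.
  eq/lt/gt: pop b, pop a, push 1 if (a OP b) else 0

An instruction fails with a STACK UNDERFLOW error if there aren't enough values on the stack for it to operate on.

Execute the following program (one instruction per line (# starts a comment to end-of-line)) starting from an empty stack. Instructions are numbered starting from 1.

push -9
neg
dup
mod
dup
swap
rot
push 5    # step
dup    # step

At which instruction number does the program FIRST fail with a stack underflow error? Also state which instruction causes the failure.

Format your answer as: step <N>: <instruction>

Answer: step 7: rot

Derivation:
Step 1 ('push -9'): stack = [-9], depth = 1
Step 2 ('neg'): stack = [9], depth = 1
Step 3 ('dup'): stack = [9, 9], depth = 2
Step 4 ('mod'): stack = [0], depth = 1
Step 5 ('dup'): stack = [0, 0], depth = 2
Step 6 ('swap'): stack = [0, 0], depth = 2
Step 7 ('rot'): needs 3 value(s) but depth is 2 — STACK UNDERFLOW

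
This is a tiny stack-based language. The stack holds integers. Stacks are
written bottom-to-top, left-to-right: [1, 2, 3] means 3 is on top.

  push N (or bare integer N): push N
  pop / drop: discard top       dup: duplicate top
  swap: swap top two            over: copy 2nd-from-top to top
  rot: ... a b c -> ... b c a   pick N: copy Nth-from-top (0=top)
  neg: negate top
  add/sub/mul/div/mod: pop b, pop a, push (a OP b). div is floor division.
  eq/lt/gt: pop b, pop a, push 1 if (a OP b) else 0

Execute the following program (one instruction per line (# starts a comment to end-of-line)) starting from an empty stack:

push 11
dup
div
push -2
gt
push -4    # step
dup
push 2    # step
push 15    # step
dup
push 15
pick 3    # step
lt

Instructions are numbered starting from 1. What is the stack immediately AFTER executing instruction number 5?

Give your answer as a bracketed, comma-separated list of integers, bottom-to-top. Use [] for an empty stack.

Answer: [1]

Derivation:
Step 1 ('push 11'): [11]
Step 2 ('dup'): [11, 11]
Step 3 ('div'): [1]
Step 4 ('push -2'): [1, -2]
Step 5 ('gt'): [1]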